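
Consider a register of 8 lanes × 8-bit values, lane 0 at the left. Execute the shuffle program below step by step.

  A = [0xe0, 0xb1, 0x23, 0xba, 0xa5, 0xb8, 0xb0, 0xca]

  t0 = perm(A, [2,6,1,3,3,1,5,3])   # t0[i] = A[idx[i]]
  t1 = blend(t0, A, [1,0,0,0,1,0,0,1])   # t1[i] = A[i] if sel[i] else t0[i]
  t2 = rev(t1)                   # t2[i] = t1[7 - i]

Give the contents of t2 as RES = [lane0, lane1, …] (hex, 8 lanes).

RES = [0xca, 0xb8, 0xb1, 0xa5, 0xba, 0xb1, 0xb0, 0xe0]

t0 = [0x23, 0xb0, 0xb1, 0xba, 0xba, 0xb1, 0xb8, 0xba]
t1 = [0xe0, 0xb0, 0xb1, 0xba, 0xa5, 0xb1, 0xb8, 0xca]
t2 = [0xca, 0xb8, 0xb1, 0xa5, 0xba, 0xb1, 0xb0, 0xe0]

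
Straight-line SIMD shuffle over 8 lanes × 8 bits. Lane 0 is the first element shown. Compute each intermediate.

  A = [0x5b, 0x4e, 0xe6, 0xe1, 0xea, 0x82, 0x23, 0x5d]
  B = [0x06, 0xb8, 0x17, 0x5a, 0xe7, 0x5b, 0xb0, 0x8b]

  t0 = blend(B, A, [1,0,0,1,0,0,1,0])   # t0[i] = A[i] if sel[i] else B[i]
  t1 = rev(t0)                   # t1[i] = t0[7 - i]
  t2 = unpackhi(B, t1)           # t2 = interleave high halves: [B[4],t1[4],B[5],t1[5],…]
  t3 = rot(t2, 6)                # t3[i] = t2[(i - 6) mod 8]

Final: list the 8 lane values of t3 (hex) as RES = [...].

RES = [ 0x5b  0x17  0xb0  0xb8  0x8b  0x5b  0xe7  0xe1 ]

t0 = [0x5b, 0xb8, 0x17, 0xe1, 0xe7, 0x5b, 0x23, 0x8b]
t1 = [0x8b, 0x23, 0x5b, 0xe7, 0xe1, 0x17, 0xb8, 0x5b]
t2 = [0xe7, 0xe1, 0x5b, 0x17, 0xb0, 0xb8, 0x8b, 0x5b]
t3 = [0x5b, 0x17, 0xb0, 0xb8, 0x8b, 0x5b, 0xe7, 0xe1]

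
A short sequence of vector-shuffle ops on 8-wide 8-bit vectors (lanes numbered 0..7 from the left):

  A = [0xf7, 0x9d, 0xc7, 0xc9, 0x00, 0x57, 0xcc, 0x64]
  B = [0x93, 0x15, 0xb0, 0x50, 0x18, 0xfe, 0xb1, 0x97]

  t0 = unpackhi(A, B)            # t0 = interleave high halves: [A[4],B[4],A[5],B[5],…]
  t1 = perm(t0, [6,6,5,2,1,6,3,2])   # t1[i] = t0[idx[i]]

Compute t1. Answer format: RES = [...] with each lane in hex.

t0 = [0x00, 0x18, 0x57, 0xfe, 0xcc, 0xb1, 0x64, 0x97]
t1 = [0x64, 0x64, 0xb1, 0x57, 0x18, 0x64, 0xfe, 0x57]

RES = [0x64, 0x64, 0xb1, 0x57, 0x18, 0x64, 0xfe, 0x57]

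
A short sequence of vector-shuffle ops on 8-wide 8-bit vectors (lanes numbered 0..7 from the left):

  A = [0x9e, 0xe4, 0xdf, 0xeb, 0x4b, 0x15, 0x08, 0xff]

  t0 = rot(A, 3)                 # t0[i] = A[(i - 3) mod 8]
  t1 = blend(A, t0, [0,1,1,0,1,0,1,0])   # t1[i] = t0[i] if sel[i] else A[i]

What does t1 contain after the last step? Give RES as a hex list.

t0 = [0x15, 0x08, 0xff, 0x9e, 0xe4, 0xdf, 0xeb, 0x4b]
t1 = [0x9e, 0x08, 0xff, 0xeb, 0xe4, 0x15, 0xeb, 0xff]

RES = [ 0x9e  0x08  0xff  0xeb  0xe4  0x15  0xeb  0xff ]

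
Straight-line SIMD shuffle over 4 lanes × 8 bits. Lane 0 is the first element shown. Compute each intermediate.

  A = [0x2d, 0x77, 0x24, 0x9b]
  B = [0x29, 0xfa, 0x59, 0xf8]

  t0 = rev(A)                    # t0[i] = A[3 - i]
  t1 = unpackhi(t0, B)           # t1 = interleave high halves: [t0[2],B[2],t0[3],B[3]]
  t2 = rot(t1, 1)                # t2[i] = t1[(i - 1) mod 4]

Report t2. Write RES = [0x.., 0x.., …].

  t0: 9b 24 77 2d
  t1: 77 59 2d f8
  t2: f8 77 59 2d

RES = [0xf8, 0x77, 0x59, 0x2d]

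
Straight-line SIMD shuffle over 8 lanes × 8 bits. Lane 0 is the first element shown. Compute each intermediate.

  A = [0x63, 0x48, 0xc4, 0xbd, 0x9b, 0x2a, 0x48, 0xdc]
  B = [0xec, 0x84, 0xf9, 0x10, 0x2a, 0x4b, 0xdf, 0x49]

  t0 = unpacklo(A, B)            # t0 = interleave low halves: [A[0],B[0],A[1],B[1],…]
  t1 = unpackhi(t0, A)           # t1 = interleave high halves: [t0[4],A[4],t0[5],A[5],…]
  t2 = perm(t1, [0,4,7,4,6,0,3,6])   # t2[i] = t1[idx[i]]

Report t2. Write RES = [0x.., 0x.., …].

RES = [ 0xc4  0xbd  0xdc  0xbd  0x10  0xc4  0x2a  0x10 ]

  t0: 63 ec 48 84 c4 f9 bd 10
  t1: c4 9b f9 2a bd 48 10 dc
  t2: c4 bd dc bd 10 c4 2a 10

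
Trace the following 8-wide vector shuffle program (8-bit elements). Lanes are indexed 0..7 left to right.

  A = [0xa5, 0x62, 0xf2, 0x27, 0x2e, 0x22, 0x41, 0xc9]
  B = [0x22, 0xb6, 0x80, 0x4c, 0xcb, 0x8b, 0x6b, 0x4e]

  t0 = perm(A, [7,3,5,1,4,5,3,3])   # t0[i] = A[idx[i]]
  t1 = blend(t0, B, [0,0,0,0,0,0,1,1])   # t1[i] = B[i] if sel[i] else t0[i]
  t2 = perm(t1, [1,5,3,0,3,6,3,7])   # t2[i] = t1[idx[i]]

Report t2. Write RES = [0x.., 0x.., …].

RES = [0x27, 0x22, 0x62, 0xc9, 0x62, 0x6b, 0x62, 0x4e]

→ t0 |c9|27|22|62|2e|22|27|27|
→ t1 |c9|27|22|62|2e|22|6b|4e|
→ t2 |27|22|62|c9|62|6b|62|4e|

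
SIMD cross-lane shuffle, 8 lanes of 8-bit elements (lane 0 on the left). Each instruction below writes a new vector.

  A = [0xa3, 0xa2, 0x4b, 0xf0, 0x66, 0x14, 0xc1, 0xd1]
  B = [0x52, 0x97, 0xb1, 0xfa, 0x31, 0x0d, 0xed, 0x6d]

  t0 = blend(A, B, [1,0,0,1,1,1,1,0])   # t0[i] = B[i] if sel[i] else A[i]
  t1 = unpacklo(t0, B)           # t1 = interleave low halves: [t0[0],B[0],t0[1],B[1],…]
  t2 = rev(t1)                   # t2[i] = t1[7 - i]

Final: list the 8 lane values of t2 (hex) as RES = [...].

→ t0 |52|a2|4b|fa|31|0d|ed|d1|
→ t1 |52|52|a2|97|4b|b1|fa|fa|
→ t2 |fa|fa|b1|4b|97|a2|52|52|

RES = [0xfa, 0xfa, 0xb1, 0x4b, 0x97, 0xa2, 0x52, 0x52]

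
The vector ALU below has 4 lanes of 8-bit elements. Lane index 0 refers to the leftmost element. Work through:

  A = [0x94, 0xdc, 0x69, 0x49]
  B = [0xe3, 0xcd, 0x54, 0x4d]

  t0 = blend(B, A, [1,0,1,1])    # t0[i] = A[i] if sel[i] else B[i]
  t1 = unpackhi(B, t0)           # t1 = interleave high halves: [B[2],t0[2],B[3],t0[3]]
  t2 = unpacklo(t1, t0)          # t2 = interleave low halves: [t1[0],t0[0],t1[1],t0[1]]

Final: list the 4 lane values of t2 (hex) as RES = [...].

t0 = [0x94, 0xcd, 0x69, 0x49]
t1 = [0x54, 0x69, 0x4d, 0x49]
t2 = [0x54, 0x94, 0x69, 0xcd]

RES = [ 0x54  0x94  0x69  0xcd ]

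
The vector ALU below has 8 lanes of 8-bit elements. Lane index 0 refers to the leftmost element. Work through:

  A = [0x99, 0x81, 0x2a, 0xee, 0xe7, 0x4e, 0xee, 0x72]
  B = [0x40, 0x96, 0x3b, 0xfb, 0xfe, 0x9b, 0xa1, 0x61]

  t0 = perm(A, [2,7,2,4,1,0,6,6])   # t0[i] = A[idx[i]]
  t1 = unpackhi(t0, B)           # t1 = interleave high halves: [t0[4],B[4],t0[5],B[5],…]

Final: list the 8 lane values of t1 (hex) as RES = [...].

RES = [0x81, 0xfe, 0x99, 0x9b, 0xee, 0xa1, 0xee, 0x61]

→ t0 |2a|72|2a|e7|81|99|ee|ee|
→ t1 |81|fe|99|9b|ee|a1|ee|61|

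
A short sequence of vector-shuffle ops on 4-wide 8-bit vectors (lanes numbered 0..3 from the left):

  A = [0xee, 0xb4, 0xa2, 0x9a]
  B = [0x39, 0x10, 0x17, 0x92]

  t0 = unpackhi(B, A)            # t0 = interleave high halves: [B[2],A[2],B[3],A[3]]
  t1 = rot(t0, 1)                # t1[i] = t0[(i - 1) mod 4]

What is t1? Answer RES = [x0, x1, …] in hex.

RES = [0x9a, 0x17, 0xa2, 0x92]

  t0: 17 a2 92 9a
  t1: 9a 17 a2 92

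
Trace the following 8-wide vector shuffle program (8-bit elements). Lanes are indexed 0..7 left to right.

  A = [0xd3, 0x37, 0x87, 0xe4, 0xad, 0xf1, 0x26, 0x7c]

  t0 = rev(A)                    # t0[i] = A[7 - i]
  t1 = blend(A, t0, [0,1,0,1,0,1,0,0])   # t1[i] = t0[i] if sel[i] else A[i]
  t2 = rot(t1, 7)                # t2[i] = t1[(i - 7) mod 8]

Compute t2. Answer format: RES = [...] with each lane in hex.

RES = [0x26, 0x87, 0xad, 0xad, 0x87, 0x26, 0x7c, 0xd3]

→ t0 |7c|26|f1|ad|e4|87|37|d3|
→ t1 |d3|26|87|ad|ad|87|26|7c|
→ t2 |26|87|ad|ad|87|26|7c|d3|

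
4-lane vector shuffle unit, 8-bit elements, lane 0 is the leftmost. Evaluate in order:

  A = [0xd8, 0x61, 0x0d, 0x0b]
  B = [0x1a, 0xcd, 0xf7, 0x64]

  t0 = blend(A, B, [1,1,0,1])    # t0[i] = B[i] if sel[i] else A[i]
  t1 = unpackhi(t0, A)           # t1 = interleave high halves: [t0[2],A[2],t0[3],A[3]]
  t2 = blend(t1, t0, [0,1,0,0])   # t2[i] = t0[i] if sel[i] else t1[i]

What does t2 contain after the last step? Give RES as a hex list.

→ t0 |1a|cd|0d|64|
→ t1 |0d|0d|64|0b|
→ t2 |0d|cd|64|0b|

RES = [0x0d, 0xcd, 0x64, 0x0b]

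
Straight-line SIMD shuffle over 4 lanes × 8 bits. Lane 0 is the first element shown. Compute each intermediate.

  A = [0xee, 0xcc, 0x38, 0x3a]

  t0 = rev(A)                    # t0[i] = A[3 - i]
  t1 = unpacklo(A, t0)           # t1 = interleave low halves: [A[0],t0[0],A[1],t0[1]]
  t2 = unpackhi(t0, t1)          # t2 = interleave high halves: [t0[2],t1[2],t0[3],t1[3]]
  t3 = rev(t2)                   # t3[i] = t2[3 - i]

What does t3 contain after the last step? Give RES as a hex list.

t0 = [0x3a, 0x38, 0xcc, 0xee]
t1 = [0xee, 0x3a, 0xcc, 0x38]
t2 = [0xcc, 0xcc, 0xee, 0x38]
t3 = [0x38, 0xee, 0xcc, 0xcc]

RES = [ 0x38  0xee  0xcc  0xcc ]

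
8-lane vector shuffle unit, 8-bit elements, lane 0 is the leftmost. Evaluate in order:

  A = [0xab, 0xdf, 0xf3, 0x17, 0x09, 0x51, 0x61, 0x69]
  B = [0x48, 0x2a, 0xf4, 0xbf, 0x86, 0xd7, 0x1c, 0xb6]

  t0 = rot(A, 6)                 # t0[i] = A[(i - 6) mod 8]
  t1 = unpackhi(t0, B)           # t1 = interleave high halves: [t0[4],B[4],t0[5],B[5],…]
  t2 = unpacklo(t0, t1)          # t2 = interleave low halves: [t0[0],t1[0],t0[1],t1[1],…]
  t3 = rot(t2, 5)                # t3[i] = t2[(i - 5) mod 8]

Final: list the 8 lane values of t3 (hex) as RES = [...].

RES = [0x86, 0x09, 0x69, 0x51, 0xd7, 0xf3, 0x61, 0x17]

→ t0 |f3|17|09|51|61|69|ab|df|
→ t1 |61|86|69|d7|ab|1c|df|b6|
→ t2 |f3|61|17|86|09|69|51|d7|
→ t3 |86|09|69|51|d7|f3|61|17|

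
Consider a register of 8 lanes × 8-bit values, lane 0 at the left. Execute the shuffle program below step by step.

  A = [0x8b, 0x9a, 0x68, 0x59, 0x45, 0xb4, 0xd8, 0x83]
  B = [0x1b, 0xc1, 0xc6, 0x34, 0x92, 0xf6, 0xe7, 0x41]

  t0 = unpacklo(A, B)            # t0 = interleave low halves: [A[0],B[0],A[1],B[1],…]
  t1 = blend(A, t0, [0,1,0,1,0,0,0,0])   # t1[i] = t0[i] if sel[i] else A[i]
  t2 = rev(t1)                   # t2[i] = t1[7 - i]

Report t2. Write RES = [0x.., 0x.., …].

RES = [0x83, 0xd8, 0xb4, 0x45, 0xc1, 0x68, 0x1b, 0x8b]

t0 = [0x8b, 0x1b, 0x9a, 0xc1, 0x68, 0xc6, 0x59, 0x34]
t1 = [0x8b, 0x1b, 0x68, 0xc1, 0x45, 0xb4, 0xd8, 0x83]
t2 = [0x83, 0xd8, 0xb4, 0x45, 0xc1, 0x68, 0x1b, 0x8b]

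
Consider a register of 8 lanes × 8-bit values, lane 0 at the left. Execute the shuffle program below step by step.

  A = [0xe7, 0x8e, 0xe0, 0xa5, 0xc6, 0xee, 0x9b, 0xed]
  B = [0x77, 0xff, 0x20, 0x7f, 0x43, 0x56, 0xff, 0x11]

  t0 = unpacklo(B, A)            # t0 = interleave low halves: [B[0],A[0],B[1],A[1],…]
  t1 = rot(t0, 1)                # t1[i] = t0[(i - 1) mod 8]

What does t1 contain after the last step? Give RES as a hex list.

RES = [0xa5, 0x77, 0xe7, 0xff, 0x8e, 0x20, 0xe0, 0x7f]

→ t0 |77|e7|ff|8e|20|e0|7f|a5|
→ t1 |a5|77|e7|ff|8e|20|e0|7f|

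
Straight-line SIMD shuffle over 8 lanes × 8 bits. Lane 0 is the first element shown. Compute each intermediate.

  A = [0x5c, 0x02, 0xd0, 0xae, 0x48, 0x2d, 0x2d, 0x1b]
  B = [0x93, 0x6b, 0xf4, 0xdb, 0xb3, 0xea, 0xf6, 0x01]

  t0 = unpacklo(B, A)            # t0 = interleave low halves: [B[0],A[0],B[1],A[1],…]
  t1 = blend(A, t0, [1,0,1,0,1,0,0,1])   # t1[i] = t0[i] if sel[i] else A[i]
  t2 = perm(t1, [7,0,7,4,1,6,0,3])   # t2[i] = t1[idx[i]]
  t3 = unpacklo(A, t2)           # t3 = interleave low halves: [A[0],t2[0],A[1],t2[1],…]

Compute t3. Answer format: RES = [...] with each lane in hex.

RES = [ 0x5c  0xae  0x02  0x93  0xd0  0xae  0xae  0xf4 ]

→ t0 |93|5c|6b|02|f4|d0|db|ae|
→ t1 |93|02|6b|ae|f4|2d|2d|ae|
→ t2 |ae|93|ae|f4|02|2d|93|ae|
→ t3 |5c|ae|02|93|d0|ae|ae|f4|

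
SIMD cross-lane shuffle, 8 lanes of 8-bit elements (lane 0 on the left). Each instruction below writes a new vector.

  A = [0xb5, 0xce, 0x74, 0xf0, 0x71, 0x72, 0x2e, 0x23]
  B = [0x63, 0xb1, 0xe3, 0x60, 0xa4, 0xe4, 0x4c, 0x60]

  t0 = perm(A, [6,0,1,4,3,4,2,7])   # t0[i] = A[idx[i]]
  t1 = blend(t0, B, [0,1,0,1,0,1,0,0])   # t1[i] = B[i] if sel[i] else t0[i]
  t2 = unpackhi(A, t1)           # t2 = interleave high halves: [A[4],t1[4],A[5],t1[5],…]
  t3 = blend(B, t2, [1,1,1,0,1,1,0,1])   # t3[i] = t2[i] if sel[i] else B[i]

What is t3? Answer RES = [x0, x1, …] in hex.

  t0: 2e b5 ce 71 f0 71 74 23
  t1: 2e b1 ce 60 f0 e4 74 23
  t2: 71 f0 72 e4 2e 74 23 23
  t3: 71 f0 72 60 2e 74 4c 23

RES = [ 0x71  0xf0  0x72  0x60  0x2e  0x74  0x4c  0x23 ]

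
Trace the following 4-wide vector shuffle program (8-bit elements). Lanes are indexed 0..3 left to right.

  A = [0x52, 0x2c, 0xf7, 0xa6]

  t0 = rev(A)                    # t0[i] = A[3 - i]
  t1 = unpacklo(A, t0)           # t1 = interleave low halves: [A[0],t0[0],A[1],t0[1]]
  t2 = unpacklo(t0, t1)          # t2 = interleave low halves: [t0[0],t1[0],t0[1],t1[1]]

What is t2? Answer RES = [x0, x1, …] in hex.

RES = [ 0xa6  0x52  0xf7  0xa6 ]

→ t0 |a6|f7|2c|52|
→ t1 |52|a6|2c|f7|
→ t2 |a6|52|f7|a6|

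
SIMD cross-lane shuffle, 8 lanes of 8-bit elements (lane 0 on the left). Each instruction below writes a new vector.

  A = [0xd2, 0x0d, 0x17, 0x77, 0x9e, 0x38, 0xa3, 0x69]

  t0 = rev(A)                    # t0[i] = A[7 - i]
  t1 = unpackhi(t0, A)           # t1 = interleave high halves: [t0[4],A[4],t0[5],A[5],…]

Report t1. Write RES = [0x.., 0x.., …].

RES = [0x77, 0x9e, 0x17, 0x38, 0x0d, 0xa3, 0xd2, 0x69]

  t0: 69 a3 38 9e 77 17 0d d2
  t1: 77 9e 17 38 0d a3 d2 69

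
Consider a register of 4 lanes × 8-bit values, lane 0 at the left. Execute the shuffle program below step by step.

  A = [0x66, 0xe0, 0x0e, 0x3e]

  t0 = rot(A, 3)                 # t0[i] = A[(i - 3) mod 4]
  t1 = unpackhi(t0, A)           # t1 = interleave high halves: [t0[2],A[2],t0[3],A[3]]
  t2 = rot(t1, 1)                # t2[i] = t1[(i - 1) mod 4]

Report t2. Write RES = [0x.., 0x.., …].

t0 = [0xe0, 0x0e, 0x3e, 0x66]
t1 = [0x3e, 0x0e, 0x66, 0x3e]
t2 = [0x3e, 0x3e, 0x0e, 0x66]

RES = [ 0x3e  0x3e  0x0e  0x66 ]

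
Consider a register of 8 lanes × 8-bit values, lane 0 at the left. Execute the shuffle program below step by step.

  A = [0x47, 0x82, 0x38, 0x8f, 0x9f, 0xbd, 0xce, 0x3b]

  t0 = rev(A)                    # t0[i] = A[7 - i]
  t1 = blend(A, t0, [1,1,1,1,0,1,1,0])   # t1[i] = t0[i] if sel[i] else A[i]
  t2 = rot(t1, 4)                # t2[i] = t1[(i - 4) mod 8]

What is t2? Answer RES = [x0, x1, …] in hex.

t0 = [0x3b, 0xce, 0xbd, 0x9f, 0x8f, 0x38, 0x82, 0x47]
t1 = [0x3b, 0xce, 0xbd, 0x9f, 0x9f, 0x38, 0x82, 0x3b]
t2 = [0x9f, 0x38, 0x82, 0x3b, 0x3b, 0xce, 0xbd, 0x9f]

RES = [0x9f, 0x38, 0x82, 0x3b, 0x3b, 0xce, 0xbd, 0x9f]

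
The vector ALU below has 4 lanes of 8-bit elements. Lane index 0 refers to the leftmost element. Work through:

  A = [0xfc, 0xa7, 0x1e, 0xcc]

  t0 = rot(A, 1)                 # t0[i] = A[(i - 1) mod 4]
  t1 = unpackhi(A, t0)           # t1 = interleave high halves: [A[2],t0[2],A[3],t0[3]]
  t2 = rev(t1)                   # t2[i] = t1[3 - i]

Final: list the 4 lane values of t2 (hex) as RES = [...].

RES = [ 0x1e  0xcc  0xa7  0x1e ]

→ t0 |cc|fc|a7|1e|
→ t1 |1e|a7|cc|1e|
→ t2 |1e|cc|a7|1e|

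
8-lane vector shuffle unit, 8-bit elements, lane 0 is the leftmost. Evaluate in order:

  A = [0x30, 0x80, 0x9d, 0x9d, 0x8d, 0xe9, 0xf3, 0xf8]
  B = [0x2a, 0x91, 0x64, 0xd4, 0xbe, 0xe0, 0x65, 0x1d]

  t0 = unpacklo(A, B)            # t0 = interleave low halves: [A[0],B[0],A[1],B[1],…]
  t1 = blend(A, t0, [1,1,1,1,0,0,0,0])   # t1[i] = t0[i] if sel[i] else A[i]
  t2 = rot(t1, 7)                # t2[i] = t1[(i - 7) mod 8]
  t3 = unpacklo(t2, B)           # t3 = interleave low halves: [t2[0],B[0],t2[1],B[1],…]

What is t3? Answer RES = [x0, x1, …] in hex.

RES = [0x2a, 0x2a, 0x80, 0x91, 0x91, 0x64, 0x8d, 0xd4]

→ t0 |30|2a|80|91|9d|64|9d|d4|
→ t1 |30|2a|80|91|8d|e9|f3|f8|
→ t2 |2a|80|91|8d|e9|f3|f8|30|
→ t3 |2a|2a|80|91|91|64|8d|d4|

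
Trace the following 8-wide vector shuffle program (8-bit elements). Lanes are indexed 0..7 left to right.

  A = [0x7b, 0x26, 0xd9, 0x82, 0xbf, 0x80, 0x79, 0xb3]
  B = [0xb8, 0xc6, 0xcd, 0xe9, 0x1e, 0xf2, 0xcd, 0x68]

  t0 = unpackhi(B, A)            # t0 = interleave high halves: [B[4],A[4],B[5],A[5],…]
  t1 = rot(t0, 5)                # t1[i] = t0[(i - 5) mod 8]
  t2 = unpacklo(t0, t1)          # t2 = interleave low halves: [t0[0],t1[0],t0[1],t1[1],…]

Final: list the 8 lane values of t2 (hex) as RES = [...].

RES = [0x1e, 0x80, 0xbf, 0xcd, 0xf2, 0x79, 0x80, 0x68]

  t0: 1e bf f2 80 cd 79 68 b3
  t1: 80 cd 79 68 b3 1e bf f2
  t2: 1e 80 bf cd f2 79 80 68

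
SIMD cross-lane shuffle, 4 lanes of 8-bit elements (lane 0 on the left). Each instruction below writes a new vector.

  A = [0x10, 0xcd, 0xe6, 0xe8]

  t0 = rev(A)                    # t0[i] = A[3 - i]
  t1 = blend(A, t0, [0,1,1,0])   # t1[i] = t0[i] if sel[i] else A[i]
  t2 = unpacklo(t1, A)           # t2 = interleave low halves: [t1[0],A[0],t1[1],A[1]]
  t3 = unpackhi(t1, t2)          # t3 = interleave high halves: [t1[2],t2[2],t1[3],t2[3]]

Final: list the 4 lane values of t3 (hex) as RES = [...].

→ t0 |e8|e6|cd|10|
→ t1 |10|e6|cd|e8|
→ t2 |10|10|e6|cd|
→ t3 |cd|e6|e8|cd|

RES = [ 0xcd  0xe6  0xe8  0xcd ]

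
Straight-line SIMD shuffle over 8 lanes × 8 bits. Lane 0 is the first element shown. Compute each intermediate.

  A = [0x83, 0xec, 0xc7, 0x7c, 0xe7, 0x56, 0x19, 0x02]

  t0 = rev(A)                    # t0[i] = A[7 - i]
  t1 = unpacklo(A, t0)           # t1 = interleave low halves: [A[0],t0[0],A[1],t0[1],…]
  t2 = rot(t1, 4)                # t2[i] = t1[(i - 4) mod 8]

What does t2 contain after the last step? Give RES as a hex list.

t0 = [0x02, 0x19, 0x56, 0xe7, 0x7c, 0xc7, 0xec, 0x83]
t1 = [0x83, 0x02, 0xec, 0x19, 0xc7, 0x56, 0x7c, 0xe7]
t2 = [0xc7, 0x56, 0x7c, 0xe7, 0x83, 0x02, 0xec, 0x19]

RES = [0xc7, 0x56, 0x7c, 0xe7, 0x83, 0x02, 0xec, 0x19]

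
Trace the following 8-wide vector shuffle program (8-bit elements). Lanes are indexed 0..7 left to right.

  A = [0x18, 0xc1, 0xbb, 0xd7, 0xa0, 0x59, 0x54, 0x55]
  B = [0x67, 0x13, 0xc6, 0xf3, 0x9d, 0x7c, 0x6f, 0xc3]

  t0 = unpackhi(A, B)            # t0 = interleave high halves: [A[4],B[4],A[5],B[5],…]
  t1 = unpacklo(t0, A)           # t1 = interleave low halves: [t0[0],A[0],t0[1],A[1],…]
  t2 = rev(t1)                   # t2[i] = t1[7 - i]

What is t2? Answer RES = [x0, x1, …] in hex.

RES = [ 0xd7  0x7c  0xbb  0x59  0xc1  0x9d  0x18  0xa0 ]

  t0: a0 9d 59 7c 54 6f 55 c3
  t1: a0 18 9d c1 59 bb 7c d7
  t2: d7 7c bb 59 c1 9d 18 a0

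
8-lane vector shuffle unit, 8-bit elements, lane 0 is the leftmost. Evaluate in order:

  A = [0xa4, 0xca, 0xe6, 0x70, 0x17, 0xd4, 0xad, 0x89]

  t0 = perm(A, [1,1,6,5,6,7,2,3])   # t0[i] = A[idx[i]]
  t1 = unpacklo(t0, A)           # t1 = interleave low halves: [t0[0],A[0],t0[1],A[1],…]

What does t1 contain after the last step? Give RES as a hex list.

RES = [ 0xca  0xa4  0xca  0xca  0xad  0xe6  0xd4  0x70 ]

t0 = [0xca, 0xca, 0xad, 0xd4, 0xad, 0x89, 0xe6, 0x70]
t1 = [0xca, 0xa4, 0xca, 0xca, 0xad, 0xe6, 0xd4, 0x70]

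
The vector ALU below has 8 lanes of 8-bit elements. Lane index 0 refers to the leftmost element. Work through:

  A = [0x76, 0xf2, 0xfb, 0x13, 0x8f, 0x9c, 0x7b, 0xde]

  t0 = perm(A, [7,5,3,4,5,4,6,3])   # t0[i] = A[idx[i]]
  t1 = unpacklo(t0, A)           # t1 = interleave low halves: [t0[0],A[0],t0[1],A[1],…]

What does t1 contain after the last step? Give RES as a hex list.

RES = [ 0xde  0x76  0x9c  0xf2  0x13  0xfb  0x8f  0x13 ]

  t0: de 9c 13 8f 9c 8f 7b 13
  t1: de 76 9c f2 13 fb 8f 13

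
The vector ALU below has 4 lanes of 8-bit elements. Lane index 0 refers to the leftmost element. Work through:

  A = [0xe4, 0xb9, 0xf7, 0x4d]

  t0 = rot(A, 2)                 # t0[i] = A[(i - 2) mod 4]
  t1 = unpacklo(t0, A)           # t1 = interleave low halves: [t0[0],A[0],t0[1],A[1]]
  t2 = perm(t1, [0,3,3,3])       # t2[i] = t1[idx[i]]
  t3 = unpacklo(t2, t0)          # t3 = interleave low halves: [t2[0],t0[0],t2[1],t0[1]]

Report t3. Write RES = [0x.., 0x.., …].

RES = [0xf7, 0xf7, 0xb9, 0x4d]

  t0: f7 4d e4 b9
  t1: f7 e4 4d b9
  t2: f7 b9 b9 b9
  t3: f7 f7 b9 4d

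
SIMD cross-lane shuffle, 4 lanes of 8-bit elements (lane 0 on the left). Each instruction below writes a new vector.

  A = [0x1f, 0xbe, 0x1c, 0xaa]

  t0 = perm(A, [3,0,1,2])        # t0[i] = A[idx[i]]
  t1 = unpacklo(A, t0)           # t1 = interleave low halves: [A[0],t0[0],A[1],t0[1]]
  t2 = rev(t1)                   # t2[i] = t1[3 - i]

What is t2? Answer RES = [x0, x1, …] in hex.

RES = [ 0x1f  0xbe  0xaa  0x1f ]

t0 = [0xaa, 0x1f, 0xbe, 0x1c]
t1 = [0x1f, 0xaa, 0xbe, 0x1f]
t2 = [0x1f, 0xbe, 0xaa, 0x1f]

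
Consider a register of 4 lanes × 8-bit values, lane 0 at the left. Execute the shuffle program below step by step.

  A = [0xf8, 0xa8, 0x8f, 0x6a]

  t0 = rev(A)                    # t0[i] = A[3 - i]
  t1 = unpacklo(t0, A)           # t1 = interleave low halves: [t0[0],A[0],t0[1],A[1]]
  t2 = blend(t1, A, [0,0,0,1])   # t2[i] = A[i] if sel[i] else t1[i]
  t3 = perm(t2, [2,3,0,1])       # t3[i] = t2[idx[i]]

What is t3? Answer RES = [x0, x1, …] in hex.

→ t0 |6a|8f|a8|f8|
→ t1 |6a|f8|8f|a8|
→ t2 |6a|f8|8f|6a|
→ t3 |8f|6a|6a|f8|

RES = [ 0x8f  0x6a  0x6a  0xf8 ]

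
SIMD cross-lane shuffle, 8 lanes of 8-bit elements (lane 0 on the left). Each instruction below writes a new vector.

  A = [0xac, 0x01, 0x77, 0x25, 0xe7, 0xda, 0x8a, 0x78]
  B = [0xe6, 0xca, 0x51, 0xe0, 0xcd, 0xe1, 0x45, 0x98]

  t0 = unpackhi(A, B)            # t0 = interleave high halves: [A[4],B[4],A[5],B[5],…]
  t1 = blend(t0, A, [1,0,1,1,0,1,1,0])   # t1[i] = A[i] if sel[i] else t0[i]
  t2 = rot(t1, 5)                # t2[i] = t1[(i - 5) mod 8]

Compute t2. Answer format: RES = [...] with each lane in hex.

→ t0 |e7|cd|da|e1|8a|45|78|98|
→ t1 |ac|cd|77|25|8a|da|8a|98|
→ t2 |25|8a|da|8a|98|ac|cd|77|

RES = [ 0x25  0x8a  0xda  0x8a  0x98  0xac  0xcd  0x77 ]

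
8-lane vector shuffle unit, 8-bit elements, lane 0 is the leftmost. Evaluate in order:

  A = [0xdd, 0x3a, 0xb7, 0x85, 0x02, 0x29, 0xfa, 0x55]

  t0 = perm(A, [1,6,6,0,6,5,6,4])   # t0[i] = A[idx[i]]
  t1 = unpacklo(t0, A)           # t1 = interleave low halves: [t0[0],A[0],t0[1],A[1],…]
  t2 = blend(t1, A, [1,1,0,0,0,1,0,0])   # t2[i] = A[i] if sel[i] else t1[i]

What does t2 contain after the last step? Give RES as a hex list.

RES = [0xdd, 0x3a, 0xfa, 0x3a, 0xfa, 0x29, 0xdd, 0x85]

t0 = [0x3a, 0xfa, 0xfa, 0xdd, 0xfa, 0x29, 0xfa, 0x02]
t1 = [0x3a, 0xdd, 0xfa, 0x3a, 0xfa, 0xb7, 0xdd, 0x85]
t2 = [0xdd, 0x3a, 0xfa, 0x3a, 0xfa, 0x29, 0xdd, 0x85]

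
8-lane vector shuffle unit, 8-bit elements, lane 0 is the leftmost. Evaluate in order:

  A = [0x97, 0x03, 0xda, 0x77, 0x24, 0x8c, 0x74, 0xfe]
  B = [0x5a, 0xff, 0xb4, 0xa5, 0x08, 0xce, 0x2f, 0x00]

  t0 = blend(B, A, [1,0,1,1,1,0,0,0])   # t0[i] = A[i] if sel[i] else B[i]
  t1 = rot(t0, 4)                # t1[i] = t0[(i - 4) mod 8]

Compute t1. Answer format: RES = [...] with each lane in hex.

→ t0 |97|ff|da|77|24|ce|2f|00|
→ t1 |24|ce|2f|00|97|ff|da|77|

RES = [ 0x24  0xce  0x2f  0x00  0x97  0xff  0xda  0x77 ]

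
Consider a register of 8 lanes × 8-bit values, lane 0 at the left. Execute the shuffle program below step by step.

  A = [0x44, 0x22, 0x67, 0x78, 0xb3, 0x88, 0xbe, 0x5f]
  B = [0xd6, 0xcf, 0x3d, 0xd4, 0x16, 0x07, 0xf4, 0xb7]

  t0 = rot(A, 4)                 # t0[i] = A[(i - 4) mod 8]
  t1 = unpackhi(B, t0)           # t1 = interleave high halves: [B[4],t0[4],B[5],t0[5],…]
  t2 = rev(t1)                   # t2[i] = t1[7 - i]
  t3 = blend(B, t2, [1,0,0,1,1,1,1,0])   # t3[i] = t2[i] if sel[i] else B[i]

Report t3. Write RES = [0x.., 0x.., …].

→ t0 |b3|88|be|5f|44|22|67|78|
→ t1 |16|44|07|22|f4|67|b7|78|
→ t2 |78|b7|67|f4|22|07|44|16|
→ t3 |78|cf|3d|f4|22|07|44|b7|

RES = [ 0x78  0xcf  0x3d  0xf4  0x22  0x07  0x44  0xb7 ]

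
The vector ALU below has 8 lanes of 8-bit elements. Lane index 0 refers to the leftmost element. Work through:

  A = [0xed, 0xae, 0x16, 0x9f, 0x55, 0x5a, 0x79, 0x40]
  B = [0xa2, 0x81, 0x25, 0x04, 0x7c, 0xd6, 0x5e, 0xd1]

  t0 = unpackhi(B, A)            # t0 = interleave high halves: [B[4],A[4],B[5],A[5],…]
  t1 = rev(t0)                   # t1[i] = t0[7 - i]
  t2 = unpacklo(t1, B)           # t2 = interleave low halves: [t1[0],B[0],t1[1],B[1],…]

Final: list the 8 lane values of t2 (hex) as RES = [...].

t0 = [0x7c, 0x55, 0xd6, 0x5a, 0x5e, 0x79, 0xd1, 0x40]
t1 = [0x40, 0xd1, 0x79, 0x5e, 0x5a, 0xd6, 0x55, 0x7c]
t2 = [0x40, 0xa2, 0xd1, 0x81, 0x79, 0x25, 0x5e, 0x04]

RES = [ 0x40  0xa2  0xd1  0x81  0x79  0x25  0x5e  0x04 ]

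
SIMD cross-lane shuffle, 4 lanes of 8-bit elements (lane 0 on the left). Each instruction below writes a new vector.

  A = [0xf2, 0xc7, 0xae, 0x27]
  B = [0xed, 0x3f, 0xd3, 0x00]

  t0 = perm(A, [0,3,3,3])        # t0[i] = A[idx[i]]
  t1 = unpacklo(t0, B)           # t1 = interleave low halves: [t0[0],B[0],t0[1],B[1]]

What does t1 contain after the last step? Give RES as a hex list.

t0 = [0xf2, 0x27, 0x27, 0x27]
t1 = [0xf2, 0xed, 0x27, 0x3f]

RES = [ 0xf2  0xed  0x27  0x3f ]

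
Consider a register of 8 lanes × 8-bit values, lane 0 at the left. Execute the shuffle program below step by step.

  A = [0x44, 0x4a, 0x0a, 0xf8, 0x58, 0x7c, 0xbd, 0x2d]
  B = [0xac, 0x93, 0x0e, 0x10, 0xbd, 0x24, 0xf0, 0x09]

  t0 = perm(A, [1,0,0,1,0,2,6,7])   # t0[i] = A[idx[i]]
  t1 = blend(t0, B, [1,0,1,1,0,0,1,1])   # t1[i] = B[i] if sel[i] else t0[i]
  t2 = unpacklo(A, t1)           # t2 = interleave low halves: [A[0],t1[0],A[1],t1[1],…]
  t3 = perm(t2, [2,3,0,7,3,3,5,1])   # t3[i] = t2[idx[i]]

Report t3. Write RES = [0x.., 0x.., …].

t0 = [0x4a, 0x44, 0x44, 0x4a, 0x44, 0x0a, 0xbd, 0x2d]
t1 = [0xac, 0x44, 0x0e, 0x10, 0x44, 0x0a, 0xf0, 0x09]
t2 = [0x44, 0xac, 0x4a, 0x44, 0x0a, 0x0e, 0xf8, 0x10]
t3 = [0x4a, 0x44, 0x44, 0x10, 0x44, 0x44, 0x0e, 0xac]

RES = [ 0x4a  0x44  0x44  0x10  0x44  0x44  0x0e  0xac ]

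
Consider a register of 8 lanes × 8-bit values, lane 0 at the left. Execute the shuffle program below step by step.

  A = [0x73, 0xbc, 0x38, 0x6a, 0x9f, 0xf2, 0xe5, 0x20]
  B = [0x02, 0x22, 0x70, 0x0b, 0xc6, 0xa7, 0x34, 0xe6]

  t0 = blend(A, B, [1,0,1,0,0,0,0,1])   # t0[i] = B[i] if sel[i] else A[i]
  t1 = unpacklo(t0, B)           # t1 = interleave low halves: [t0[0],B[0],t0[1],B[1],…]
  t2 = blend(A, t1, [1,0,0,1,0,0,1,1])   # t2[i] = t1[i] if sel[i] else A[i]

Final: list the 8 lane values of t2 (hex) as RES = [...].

→ t0 |02|bc|70|6a|9f|f2|e5|e6|
→ t1 |02|02|bc|22|70|70|6a|0b|
→ t2 |02|bc|38|22|9f|f2|6a|0b|

RES = [ 0x02  0xbc  0x38  0x22  0x9f  0xf2  0x6a  0x0b ]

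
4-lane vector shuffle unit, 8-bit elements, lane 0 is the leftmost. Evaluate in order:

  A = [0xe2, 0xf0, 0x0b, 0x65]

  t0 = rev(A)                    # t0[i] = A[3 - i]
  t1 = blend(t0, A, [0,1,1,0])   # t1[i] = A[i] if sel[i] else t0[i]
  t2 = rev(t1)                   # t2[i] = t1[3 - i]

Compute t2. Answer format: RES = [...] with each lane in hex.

→ t0 |65|0b|f0|e2|
→ t1 |65|f0|0b|e2|
→ t2 |e2|0b|f0|65|

RES = [0xe2, 0x0b, 0xf0, 0x65]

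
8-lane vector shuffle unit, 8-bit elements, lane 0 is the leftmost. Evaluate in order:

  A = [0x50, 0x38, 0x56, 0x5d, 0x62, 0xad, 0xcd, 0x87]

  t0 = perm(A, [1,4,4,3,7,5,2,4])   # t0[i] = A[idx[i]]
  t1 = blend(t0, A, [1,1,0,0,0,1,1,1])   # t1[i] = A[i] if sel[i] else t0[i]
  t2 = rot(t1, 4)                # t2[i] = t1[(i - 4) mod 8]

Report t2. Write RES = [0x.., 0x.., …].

→ t0 |38|62|62|5d|87|ad|56|62|
→ t1 |50|38|62|5d|87|ad|cd|87|
→ t2 |87|ad|cd|87|50|38|62|5d|

RES = [0x87, 0xad, 0xcd, 0x87, 0x50, 0x38, 0x62, 0x5d]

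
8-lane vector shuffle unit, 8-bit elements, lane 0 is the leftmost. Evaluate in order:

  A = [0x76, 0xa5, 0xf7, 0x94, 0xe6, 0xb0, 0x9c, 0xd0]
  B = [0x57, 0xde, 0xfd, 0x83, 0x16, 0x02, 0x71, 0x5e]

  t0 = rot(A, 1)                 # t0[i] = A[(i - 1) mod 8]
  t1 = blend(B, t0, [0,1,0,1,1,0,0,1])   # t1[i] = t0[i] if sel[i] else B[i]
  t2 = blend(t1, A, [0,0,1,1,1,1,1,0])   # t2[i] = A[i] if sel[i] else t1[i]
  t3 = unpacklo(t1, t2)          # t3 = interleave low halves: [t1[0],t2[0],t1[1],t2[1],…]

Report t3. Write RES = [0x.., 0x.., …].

→ t0 |d0|76|a5|f7|94|e6|b0|9c|
→ t1 |57|76|fd|f7|94|02|71|9c|
→ t2 |57|76|f7|94|e6|b0|9c|9c|
→ t3 |57|57|76|76|fd|f7|f7|94|

RES = [ 0x57  0x57  0x76  0x76  0xfd  0xf7  0xf7  0x94 ]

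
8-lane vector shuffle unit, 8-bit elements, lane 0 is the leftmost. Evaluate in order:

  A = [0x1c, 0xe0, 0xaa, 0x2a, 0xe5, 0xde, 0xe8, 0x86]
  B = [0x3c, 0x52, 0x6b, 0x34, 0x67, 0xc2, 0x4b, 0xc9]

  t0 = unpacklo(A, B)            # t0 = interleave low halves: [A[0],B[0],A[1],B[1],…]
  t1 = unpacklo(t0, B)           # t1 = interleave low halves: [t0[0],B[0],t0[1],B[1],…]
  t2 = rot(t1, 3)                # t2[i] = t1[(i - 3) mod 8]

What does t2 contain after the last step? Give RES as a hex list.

RES = [ 0x6b  0x52  0x34  0x1c  0x3c  0x3c  0x52  0xe0 ]

t0 = [0x1c, 0x3c, 0xe0, 0x52, 0xaa, 0x6b, 0x2a, 0x34]
t1 = [0x1c, 0x3c, 0x3c, 0x52, 0xe0, 0x6b, 0x52, 0x34]
t2 = [0x6b, 0x52, 0x34, 0x1c, 0x3c, 0x3c, 0x52, 0xe0]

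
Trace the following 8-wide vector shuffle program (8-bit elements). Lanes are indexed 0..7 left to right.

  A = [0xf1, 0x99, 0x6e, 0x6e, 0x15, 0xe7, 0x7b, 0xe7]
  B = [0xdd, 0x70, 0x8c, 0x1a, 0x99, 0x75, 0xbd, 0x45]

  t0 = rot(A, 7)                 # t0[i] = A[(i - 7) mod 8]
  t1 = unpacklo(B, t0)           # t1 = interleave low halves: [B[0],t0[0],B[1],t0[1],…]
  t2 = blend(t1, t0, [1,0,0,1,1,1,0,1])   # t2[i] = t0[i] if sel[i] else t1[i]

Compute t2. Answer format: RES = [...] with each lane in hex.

→ t0 |99|6e|6e|15|e7|7b|e7|f1|
→ t1 |dd|99|70|6e|8c|6e|1a|15|
→ t2 |99|99|70|15|e7|7b|1a|f1|

RES = [0x99, 0x99, 0x70, 0x15, 0xe7, 0x7b, 0x1a, 0xf1]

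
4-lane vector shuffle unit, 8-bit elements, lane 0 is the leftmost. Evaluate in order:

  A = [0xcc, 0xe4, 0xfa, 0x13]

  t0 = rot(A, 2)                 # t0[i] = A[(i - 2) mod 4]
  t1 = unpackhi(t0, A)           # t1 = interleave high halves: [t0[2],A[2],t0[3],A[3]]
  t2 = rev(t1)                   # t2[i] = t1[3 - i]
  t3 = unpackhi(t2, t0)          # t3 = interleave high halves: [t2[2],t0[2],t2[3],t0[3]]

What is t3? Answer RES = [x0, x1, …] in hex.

  t0: fa 13 cc e4
  t1: cc fa e4 13
  t2: 13 e4 fa cc
  t3: fa cc cc e4

RES = [0xfa, 0xcc, 0xcc, 0xe4]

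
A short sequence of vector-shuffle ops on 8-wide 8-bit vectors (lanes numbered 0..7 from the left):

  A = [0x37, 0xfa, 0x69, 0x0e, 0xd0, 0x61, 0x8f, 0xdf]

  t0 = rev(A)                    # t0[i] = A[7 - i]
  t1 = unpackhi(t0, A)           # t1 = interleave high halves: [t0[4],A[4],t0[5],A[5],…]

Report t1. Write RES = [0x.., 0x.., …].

  t0: df 8f 61 d0 0e 69 fa 37
  t1: 0e d0 69 61 fa 8f 37 df

RES = [0x0e, 0xd0, 0x69, 0x61, 0xfa, 0x8f, 0x37, 0xdf]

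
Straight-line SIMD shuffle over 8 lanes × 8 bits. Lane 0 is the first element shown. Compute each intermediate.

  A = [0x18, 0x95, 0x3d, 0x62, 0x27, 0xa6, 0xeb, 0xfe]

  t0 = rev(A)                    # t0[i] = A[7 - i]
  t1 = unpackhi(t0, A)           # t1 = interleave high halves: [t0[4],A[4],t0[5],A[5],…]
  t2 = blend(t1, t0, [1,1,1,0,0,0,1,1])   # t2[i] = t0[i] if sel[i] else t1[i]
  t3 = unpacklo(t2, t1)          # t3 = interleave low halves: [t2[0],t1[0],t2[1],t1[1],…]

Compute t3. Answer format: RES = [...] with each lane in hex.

→ t0 |fe|eb|a6|27|62|3d|95|18|
→ t1 |62|27|3d|a6|95|eb|18|fe|
→ t2 |fe|eb|a6|a6|95|eb|95|18|
→ t3 |fe|62|eb|27|a6|3d|a6|a6|

RES = [ 0xfe  0x62  0xeb  0x27  0xa6  0x3d  0xa6  0xa6 ]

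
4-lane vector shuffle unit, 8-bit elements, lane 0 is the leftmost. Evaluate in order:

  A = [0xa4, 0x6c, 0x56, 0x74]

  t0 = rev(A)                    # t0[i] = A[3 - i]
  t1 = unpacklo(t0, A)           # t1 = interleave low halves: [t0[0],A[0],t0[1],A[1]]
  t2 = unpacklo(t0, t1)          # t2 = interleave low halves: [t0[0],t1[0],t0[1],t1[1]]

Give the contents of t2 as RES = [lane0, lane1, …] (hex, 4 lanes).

RES = [0x74, 0x74, 0x56, 0xa4]

  t0: 74 56 6c a4
  t1: 74 a4 56 6c
  t2: 74 74 56 a4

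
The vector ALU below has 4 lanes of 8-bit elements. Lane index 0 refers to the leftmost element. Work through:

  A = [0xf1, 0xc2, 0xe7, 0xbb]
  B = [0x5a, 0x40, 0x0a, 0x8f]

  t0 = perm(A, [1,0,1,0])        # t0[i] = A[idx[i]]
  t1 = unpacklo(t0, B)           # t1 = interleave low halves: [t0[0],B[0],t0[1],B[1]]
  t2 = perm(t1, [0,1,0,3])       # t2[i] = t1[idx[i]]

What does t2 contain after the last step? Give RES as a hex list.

→ t0 |c2|f1|c2|f1|
→ t1 |c2|5a|f1|40|
→ t2 |c2|5a|c2|40|

RES = [ 0xc2  0x5a  0xc2  0x40 ]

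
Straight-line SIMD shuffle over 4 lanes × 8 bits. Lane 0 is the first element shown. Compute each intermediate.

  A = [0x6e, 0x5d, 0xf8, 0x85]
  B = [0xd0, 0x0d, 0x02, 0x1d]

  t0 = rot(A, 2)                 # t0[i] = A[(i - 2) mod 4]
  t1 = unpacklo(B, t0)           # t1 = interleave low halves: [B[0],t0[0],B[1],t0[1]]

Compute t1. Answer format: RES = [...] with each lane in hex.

t0 = [0xf8, 0x85, 0x6e, 0x5d]
t1 = [0xd0, 0xf8, 0x0d, 0x85]

RES = [ 0xd0  0xf8  0x0d  0x85 ]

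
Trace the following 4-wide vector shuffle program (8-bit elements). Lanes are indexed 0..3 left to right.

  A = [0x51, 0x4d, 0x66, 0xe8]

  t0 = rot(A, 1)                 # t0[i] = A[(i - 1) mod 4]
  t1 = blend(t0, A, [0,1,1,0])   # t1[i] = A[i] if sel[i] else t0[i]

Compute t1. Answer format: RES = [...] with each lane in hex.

RES = [0xe8, 0x4d, 0x66, 0x66]

  t0: e8 51 4d 66
  t1: e8 4d 66 66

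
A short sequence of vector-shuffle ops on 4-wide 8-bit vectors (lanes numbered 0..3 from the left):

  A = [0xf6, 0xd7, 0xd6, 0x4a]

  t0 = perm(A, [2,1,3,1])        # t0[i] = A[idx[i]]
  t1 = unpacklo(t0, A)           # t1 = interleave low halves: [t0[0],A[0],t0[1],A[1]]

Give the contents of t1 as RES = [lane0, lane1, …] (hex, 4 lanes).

  t0: d6 d7 4a d7
  t1: d6 f6 d7 d7

RES = [ 0xd6  0xf6  0xd7  0xd7 ]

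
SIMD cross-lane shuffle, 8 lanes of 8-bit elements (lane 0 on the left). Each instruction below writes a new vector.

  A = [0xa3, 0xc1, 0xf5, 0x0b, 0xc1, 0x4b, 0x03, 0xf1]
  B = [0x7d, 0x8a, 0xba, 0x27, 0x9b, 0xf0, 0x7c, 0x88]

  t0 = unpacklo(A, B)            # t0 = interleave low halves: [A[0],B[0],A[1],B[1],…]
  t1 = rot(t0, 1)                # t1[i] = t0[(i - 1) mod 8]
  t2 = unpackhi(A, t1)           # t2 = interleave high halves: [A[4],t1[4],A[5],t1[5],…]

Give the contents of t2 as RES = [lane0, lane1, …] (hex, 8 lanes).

RES = [ 0xc1  0x8a  0x4b  0xf5  0x03  0xba  0xf1  0x0b ]

  t0: a3 7d c1 8a f5 ba 0b 27
  t1: 27 a3 7d c1 8a f5 ba 0b
  t2: c1 8a 4b f5 03 ba f1 0b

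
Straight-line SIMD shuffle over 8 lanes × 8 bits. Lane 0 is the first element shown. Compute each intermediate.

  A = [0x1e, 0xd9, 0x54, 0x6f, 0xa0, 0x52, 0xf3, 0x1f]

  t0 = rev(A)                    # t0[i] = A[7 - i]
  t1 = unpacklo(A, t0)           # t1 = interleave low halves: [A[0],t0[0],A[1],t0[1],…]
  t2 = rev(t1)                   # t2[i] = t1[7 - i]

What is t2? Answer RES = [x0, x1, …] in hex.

  t0: 1f f3 52 a0 6f 54 d9 1e
  t1: 1e 1f d9 f3 54 52 6f a0
  t2: a0 6f 52 54 f3 d9 1f 1e

RES = [ 0xa0  0x6f  0x52  0x54  0xf3  0xd9  0x1f  0x1e ]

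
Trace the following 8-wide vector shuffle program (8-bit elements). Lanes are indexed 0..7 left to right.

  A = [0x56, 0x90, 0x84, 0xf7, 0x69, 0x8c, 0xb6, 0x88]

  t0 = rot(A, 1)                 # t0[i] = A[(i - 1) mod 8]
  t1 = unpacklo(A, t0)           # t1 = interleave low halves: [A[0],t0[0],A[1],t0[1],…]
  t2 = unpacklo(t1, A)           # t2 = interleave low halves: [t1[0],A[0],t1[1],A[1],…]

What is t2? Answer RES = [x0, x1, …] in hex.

RES = [0x56, 0x56, 0x88, 0x90, 0x90, 0x84, 0x56, 0xf7]

t0 = [0x88, 0x56, 0x90, 0x84, 0xf7, 0x69, 0x8c, 0xb6]
t1 = [0x56, 0x88, 0x90, 0x56, 0x84, 0x90, 0xf7, 0x84]
t2 = [0x56, 0x56, 0x88, 0x90, 0x90, 0x84, 0x56, 0xf7]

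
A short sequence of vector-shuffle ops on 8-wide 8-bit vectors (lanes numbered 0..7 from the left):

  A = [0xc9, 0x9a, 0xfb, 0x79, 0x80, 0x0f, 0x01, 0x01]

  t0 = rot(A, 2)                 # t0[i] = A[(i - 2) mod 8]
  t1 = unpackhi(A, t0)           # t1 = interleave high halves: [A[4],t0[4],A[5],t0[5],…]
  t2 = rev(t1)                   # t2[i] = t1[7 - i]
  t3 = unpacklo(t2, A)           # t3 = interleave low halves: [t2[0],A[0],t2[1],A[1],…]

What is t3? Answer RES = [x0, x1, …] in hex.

t0 = [0x01, 0x01, 0xc9, 0x9a, 0xfb, 0x79, 0x80, 0x0f]
t1 = [0x80, 0xfb, 0x0f, 0x79, 0x01, 0x80, 0x01, 0x0f]
t2 = [0x0f, 0x01, 0x80, 0x01, 0x79, 0x0f, 0xfb, 0x80]
t3 = [0x0f, 0xc9, 0x01, 0x9a, 0x80, 0xfb, 0x01, 0x79]

RES = [0x0f, 0xc9, 0x01, 0x9a, 0x80, 0xfb, 0x01, 0x79]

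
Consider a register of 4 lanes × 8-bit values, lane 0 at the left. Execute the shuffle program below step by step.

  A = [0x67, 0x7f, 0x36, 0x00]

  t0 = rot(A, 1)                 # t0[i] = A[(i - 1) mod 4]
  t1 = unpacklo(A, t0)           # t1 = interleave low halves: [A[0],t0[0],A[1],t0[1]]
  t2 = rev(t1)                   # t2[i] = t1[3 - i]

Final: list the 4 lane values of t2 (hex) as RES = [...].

t0 = [0x00, 0x67, 0x7f, 0x36]
t1 = [0x67, 0x00, 0x7f, 0x67]
t2 = [0x67, 0x7f, 0x00, 0x67]

RES = [ 0x67  0x7f  0x00  0x67 ]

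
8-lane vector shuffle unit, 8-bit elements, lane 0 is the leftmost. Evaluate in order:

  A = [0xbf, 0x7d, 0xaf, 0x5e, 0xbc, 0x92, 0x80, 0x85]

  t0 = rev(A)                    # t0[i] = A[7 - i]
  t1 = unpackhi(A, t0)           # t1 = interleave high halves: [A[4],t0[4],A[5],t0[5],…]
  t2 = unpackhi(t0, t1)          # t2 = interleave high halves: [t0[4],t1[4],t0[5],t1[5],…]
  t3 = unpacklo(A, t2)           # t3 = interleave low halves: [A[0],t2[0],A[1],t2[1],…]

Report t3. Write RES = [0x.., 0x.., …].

t0 = [0x85, 0x80, 0x92, 0xbc, 0x5e, 0xaf, 0x7d, 0xbf]
t1 = [0xbc, 0x5e, 0x92, 0xaf, 0x80, 0x7d, 0x85, 0xbf]
t2 = [0x5e, 0x80, 0xaf, 0x7d, 0x7d, 0x85, 0xbf, 0xbf]
t3 = [0xbf, 0x5e, 0x7d, 0x80, 0xaf, 0xaf, 0x5e, 0x7d]

RES = [0xbf, 0x5e, 0x7d, 0x80, 0xaf, 0xaf, 0x5e, 0x7d]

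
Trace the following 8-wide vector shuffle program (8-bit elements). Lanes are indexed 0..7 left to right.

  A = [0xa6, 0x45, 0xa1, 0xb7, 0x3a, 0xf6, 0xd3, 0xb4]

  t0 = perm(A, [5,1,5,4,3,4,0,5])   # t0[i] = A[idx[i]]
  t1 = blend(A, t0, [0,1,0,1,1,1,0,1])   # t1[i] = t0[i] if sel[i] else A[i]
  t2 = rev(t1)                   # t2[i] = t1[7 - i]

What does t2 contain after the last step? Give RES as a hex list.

RES = [ 0xf6  0xd3  0x3a  0xb7  0x3a  0xa1  0x45  0xa6 ]

→ t0 |f6|45|f6|3a|b7|3a|a6|f6|
→ t1 |a6|45|a1|3a|b7|3a|d3|f6|
→ t2 |f6|d3|3a|b7|3a|a1|45|a6|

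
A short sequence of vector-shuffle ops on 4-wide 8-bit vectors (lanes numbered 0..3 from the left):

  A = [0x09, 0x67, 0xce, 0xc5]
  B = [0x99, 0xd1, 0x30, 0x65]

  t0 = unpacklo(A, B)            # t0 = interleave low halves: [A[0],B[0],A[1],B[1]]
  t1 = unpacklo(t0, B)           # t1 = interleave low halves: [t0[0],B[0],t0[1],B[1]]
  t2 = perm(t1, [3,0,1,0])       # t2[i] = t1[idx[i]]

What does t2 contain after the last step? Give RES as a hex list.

  t0: 09 99 67 d1
  t1: 09 99 99 d1
  t2: d1 09 99 09

RES = [0xd1, 0x09, 0x99, 0x09]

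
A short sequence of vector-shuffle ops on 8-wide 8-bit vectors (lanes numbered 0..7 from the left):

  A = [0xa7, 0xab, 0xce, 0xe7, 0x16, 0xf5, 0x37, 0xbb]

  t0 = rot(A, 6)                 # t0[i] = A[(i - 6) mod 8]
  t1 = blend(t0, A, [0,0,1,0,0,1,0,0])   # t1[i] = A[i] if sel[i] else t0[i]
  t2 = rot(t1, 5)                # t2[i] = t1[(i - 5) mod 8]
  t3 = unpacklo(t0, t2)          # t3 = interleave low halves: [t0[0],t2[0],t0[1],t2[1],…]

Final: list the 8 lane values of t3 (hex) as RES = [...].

→ t0 |ce|e7|16|f5|37|bb|a7|ab|
→ t1 |ce|e7|ce|f5|37|f5|a7|ab|
→ t2 |f5|37|f5|a7|ab|ce|e7|ce|
→ t3 |ce|f5|e7|37|16|f5|f5|a7|

RES = [0xce, 0xf5, 0xe7, 0x37, 0x16, 0xf5, 0xf5, 0xa7]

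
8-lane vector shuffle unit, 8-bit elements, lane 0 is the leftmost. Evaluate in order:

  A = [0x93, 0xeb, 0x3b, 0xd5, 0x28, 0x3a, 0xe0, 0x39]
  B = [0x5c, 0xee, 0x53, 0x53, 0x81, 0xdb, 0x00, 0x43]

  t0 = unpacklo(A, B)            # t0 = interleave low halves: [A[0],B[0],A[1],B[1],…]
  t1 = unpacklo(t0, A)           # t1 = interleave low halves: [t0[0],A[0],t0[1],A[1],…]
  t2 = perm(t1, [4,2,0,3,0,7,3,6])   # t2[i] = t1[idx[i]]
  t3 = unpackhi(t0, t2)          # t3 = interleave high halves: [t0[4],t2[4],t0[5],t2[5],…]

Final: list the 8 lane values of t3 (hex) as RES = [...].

RES = [ 0x3b  0x93  0x53  0xd5  0xd5  0xeb  0x53  0xee ]

  t0: 93 5c eb ee 3b 53 d5 53
  t1: 93 93 5c eb eb 3b ee d5
  t2: eb 5c 93 eb 93 d5 eb ee
  t3: 3b 93 53 d5 d5 eb 53 ee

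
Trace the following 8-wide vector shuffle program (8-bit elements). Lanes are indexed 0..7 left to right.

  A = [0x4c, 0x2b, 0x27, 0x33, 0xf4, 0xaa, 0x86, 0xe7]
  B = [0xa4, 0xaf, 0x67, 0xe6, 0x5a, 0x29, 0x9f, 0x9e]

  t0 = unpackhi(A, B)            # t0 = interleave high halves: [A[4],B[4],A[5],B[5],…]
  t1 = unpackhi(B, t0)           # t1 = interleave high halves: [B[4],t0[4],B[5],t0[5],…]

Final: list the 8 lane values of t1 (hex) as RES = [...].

→ t0 |f4|5a|aa|29|86|9f|e7|9e|
→ t1 |5a|86|29|9f|9f|e7|9e|9e|

RES = [0x5a, 0x86, 0x29, 0x9f, 0x9f, 0xe7, 0x9e, 0x9e]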